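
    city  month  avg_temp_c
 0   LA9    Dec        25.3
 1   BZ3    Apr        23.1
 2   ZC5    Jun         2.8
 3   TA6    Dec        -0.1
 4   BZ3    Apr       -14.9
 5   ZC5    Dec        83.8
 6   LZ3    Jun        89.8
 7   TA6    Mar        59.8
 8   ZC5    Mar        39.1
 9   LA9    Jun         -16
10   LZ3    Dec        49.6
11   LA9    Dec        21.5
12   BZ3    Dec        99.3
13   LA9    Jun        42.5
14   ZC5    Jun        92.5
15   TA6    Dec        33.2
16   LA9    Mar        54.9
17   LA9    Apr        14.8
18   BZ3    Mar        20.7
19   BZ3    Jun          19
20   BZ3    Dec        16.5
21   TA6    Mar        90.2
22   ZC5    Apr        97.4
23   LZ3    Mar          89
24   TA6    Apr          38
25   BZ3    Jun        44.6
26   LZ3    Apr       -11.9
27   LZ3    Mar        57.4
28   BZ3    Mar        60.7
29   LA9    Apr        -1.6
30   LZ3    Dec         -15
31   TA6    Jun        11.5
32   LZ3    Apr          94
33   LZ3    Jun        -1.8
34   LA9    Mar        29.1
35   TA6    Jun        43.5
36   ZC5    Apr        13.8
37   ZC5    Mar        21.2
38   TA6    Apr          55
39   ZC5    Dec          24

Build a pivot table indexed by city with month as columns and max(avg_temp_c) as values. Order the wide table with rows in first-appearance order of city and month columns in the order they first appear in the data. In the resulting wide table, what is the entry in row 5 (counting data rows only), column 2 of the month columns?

94

With rows in first-appearance order of city, row 5 is city=LZ3. month columns in first-appearance order: Dec, Apr, Jun, Mar; column 2 is Apr.
Long rows with city=LZ3, month=Apr: max(-11.9, 94) = 94.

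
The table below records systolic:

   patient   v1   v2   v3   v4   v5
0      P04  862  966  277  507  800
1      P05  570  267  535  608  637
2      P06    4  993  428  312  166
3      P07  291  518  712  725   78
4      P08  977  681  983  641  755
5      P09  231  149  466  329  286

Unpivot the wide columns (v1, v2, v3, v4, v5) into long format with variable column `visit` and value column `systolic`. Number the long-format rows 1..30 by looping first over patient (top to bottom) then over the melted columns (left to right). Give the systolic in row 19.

30 rows total (6 × 5). Row 19: index ⌊(19-1)/5⌋ = 3 into patient → P07; (19-1) mod 5 = 3 into the melted columns → v4.
So row 19 is (P07, v4, 725); systolic = 725.

725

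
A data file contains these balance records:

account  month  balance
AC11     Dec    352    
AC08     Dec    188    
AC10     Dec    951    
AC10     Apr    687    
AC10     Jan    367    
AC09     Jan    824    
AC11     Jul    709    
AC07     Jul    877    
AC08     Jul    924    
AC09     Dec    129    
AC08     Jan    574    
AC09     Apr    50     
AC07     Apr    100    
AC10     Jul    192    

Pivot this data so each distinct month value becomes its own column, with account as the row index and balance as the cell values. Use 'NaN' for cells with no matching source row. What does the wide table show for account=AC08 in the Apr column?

No long-format row has account=AC08 and month=Apr, so the cell is NaN.

NaN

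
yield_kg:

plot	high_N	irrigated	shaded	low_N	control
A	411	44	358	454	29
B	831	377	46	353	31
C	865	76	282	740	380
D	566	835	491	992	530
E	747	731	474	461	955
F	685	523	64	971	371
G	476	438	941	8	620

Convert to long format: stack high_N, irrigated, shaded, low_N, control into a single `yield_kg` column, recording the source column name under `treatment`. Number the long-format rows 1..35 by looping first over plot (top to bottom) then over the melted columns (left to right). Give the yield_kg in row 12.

35 rows total (7 × 5). Row 12: index ⌊(12-1)/5⌋ = 2 into plot → C; (12-1) mod 5 = 1 into the melted columns → irrigated.
So row 12 is (C, irrigated, 76); yield_kg = 76.

76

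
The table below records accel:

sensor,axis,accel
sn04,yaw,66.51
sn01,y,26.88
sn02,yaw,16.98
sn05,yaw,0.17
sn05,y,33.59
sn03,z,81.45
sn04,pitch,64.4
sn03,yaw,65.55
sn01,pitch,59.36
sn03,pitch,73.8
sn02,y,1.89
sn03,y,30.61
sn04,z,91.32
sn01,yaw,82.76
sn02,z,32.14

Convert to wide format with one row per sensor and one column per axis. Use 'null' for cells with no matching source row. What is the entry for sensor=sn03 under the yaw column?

The long row with sensor=sn03, axis=yaw has accel=65.55.

65.55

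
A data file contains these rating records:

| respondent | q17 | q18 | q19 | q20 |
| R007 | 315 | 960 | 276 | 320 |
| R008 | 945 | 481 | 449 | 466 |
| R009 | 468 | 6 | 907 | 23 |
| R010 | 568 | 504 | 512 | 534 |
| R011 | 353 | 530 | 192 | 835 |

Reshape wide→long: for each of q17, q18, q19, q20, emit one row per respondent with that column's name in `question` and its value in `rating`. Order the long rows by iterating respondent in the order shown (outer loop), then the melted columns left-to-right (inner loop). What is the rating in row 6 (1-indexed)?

481

20 rows total (5 × 4). Row 6: index ⌊(6-1)/4⌋ = 1 into respondent → R008; (6-1) mod 4 = 1 into the melted columns → q18.
So row 6 is (R008, q18, 481); rating = 481.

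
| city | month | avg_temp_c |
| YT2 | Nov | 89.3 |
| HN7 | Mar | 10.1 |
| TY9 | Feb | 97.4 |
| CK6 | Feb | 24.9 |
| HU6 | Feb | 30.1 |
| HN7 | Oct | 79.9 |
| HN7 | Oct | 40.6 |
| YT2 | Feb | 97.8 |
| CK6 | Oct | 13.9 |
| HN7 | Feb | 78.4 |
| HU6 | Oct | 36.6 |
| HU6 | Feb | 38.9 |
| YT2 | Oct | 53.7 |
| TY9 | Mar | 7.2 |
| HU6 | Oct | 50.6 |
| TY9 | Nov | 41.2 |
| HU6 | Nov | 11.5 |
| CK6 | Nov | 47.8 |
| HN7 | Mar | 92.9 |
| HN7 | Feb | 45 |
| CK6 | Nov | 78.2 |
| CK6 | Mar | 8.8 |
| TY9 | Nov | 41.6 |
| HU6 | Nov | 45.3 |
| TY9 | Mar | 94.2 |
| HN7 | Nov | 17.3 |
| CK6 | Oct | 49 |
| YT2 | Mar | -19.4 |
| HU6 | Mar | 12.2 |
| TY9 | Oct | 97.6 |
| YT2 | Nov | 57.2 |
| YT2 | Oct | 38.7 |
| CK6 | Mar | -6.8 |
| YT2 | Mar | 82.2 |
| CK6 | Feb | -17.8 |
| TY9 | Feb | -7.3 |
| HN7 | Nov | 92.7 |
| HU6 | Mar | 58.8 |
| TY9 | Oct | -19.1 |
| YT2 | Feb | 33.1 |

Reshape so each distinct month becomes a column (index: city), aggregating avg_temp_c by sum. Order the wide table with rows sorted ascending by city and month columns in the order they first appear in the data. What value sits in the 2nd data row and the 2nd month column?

103

With rows sorted ascending by city, row 2 is city=HN7. month columns in first-appearance order: Nov, Mar, Feb, Oct; column 2 is Mar.
Long rows with city=HN7, month=Mar: 10.1 + 92.9 = 103.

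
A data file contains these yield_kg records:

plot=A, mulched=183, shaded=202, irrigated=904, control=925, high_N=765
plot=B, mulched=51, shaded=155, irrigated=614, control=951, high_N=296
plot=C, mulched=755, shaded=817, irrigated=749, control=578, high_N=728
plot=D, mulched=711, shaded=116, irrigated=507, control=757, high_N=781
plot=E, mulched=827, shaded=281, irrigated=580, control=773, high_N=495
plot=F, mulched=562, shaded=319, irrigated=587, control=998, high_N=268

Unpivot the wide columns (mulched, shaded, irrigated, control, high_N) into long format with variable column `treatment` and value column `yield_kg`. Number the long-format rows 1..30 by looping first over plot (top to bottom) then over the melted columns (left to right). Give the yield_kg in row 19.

757

30 rows total (6 × 5). Row 19: index ⌊(19-1)/5⌋ = 3 into plot → D; (19-1) mod 5 = 3 into the melted columns → control.
So row 19 is (D, control, 757); yield_kg = 757.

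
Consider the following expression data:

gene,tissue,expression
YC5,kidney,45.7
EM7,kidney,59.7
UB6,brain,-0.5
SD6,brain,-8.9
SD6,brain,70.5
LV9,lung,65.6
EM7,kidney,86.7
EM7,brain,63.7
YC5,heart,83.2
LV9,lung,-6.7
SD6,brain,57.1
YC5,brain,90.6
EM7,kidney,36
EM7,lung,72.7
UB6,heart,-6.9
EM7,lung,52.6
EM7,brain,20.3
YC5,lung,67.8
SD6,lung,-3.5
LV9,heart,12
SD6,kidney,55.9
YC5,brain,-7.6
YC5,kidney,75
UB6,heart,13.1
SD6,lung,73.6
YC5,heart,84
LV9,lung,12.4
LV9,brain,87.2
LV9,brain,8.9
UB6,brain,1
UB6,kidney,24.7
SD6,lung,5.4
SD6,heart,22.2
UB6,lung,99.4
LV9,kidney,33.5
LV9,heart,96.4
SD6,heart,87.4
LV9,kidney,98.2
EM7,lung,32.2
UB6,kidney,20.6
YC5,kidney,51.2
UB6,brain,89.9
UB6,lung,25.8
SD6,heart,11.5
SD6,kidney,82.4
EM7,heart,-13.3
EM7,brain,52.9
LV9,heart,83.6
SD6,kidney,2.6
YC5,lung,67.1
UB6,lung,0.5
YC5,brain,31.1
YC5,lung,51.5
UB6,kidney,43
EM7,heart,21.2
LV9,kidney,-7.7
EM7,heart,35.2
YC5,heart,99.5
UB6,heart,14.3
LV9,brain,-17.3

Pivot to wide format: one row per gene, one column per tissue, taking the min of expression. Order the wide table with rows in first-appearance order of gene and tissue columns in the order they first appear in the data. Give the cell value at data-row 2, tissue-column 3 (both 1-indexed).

With rows in first-appearance order of gene, row 2 is gene=EM7. tissue columns in first-appearance order: kidney, brain, lung, heart; column 3 is lung.
Long rows with gene=EM7, tissue=lung: min(72.7, 52.6, 32.2) = 32.2.

32.2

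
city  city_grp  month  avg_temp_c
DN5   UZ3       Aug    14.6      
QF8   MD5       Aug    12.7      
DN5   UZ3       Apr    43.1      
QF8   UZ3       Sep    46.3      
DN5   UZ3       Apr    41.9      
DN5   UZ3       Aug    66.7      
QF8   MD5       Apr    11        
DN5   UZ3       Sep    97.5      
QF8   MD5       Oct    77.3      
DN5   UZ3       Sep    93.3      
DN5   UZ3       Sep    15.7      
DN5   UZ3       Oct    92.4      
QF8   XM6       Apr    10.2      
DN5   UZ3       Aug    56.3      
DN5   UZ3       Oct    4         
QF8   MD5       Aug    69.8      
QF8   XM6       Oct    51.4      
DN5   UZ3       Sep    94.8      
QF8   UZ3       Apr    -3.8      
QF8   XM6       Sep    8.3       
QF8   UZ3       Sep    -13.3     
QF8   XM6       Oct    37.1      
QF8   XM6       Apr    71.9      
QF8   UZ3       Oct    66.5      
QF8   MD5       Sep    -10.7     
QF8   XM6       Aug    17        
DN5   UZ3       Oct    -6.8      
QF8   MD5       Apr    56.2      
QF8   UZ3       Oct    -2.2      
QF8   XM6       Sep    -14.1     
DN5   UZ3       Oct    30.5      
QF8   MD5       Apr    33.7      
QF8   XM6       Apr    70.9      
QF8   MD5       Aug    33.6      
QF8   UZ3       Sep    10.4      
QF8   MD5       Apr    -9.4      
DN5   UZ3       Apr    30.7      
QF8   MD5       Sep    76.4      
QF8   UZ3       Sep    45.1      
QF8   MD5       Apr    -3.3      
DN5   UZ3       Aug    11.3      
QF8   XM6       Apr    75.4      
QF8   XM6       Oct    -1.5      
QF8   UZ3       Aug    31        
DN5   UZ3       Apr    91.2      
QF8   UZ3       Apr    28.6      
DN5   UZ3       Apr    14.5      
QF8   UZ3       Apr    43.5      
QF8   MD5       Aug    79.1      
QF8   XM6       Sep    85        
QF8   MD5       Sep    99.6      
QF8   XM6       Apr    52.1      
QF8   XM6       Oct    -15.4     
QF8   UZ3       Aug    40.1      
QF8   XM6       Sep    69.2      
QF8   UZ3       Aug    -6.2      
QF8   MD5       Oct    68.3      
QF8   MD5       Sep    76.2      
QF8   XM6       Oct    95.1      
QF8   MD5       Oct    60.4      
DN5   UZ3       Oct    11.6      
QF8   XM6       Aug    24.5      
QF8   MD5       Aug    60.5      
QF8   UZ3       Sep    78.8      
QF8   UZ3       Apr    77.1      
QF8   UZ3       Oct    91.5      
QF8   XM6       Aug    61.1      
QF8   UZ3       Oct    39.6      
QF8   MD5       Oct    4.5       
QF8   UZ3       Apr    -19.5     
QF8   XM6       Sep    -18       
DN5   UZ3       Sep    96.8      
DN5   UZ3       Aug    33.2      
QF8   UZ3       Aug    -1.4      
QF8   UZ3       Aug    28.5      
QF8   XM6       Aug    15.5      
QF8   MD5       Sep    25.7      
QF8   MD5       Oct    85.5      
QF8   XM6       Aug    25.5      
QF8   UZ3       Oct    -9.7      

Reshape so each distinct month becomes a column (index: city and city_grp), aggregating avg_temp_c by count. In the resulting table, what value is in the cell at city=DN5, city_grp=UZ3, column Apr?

5

Rows with city=DN5, city_grp=UZ3 and month=Apr: avg_temp_c values are 43.1, 41.9, 30.7, 91.2, 14.5.
5 rows match — count = 5.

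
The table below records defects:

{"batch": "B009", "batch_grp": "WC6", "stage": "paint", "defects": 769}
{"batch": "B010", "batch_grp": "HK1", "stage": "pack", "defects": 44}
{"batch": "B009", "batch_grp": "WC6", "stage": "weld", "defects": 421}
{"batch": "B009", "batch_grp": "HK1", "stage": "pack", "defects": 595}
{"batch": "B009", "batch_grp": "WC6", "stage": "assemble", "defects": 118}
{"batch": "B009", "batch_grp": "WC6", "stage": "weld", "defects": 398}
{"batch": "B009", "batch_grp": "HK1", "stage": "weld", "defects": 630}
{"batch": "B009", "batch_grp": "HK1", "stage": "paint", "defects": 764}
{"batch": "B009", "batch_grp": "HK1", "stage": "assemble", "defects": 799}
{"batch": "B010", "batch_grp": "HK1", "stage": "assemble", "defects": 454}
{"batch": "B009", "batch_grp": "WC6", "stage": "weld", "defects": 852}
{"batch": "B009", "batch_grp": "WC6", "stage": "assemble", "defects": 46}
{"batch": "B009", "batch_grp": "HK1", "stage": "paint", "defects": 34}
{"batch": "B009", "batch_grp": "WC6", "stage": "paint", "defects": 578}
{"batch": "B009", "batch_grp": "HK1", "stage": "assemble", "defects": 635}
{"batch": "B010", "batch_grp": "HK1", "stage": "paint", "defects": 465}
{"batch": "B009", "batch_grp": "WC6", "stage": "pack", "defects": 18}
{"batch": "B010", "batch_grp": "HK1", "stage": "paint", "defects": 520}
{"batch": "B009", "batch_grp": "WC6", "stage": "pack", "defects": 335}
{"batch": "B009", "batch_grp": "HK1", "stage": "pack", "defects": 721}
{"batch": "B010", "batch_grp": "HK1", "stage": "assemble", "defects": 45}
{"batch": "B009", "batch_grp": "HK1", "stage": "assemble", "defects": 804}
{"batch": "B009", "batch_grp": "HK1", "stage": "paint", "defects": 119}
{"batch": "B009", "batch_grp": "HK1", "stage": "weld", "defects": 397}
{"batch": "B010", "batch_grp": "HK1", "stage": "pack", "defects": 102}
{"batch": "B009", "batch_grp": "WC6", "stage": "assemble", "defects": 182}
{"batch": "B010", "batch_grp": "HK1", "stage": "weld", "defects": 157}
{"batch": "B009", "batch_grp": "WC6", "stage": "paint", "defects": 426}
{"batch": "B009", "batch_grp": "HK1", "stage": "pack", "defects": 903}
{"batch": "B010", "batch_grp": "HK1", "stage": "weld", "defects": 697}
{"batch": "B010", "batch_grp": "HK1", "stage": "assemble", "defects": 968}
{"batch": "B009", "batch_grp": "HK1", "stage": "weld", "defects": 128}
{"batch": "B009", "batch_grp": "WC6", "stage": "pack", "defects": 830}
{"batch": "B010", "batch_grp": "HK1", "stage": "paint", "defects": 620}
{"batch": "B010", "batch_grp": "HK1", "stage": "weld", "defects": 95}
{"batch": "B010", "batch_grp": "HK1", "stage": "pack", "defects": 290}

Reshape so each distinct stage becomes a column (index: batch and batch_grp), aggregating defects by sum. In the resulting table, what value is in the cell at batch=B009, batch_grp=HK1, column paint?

917

Rows with batch=B009, batch_grp=HK1 and stage=paint: defects values are 764, 34, 119.
764 + 34 + 119 = 917.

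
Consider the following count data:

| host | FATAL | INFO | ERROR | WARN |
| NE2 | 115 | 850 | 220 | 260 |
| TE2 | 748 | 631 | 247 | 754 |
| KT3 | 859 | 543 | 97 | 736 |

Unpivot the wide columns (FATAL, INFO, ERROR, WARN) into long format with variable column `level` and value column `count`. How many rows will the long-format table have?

12

3 host values × 4 melted columns = 12 rows.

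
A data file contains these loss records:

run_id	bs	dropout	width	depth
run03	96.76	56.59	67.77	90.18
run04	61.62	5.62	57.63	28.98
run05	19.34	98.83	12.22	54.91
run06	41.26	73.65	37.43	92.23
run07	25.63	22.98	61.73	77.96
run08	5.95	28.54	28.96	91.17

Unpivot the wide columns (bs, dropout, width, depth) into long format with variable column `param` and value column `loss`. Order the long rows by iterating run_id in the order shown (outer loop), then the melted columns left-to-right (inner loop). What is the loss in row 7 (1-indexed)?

24 rows total (6 × 4). Row 7: index ⌊(7-1)/4⌋ = 1 into run_id → run04; (7-1) mod 4 = 2 into the melted columns → width.
So row 7 is (run04, width, 57.63); loss = 57.63.

57.63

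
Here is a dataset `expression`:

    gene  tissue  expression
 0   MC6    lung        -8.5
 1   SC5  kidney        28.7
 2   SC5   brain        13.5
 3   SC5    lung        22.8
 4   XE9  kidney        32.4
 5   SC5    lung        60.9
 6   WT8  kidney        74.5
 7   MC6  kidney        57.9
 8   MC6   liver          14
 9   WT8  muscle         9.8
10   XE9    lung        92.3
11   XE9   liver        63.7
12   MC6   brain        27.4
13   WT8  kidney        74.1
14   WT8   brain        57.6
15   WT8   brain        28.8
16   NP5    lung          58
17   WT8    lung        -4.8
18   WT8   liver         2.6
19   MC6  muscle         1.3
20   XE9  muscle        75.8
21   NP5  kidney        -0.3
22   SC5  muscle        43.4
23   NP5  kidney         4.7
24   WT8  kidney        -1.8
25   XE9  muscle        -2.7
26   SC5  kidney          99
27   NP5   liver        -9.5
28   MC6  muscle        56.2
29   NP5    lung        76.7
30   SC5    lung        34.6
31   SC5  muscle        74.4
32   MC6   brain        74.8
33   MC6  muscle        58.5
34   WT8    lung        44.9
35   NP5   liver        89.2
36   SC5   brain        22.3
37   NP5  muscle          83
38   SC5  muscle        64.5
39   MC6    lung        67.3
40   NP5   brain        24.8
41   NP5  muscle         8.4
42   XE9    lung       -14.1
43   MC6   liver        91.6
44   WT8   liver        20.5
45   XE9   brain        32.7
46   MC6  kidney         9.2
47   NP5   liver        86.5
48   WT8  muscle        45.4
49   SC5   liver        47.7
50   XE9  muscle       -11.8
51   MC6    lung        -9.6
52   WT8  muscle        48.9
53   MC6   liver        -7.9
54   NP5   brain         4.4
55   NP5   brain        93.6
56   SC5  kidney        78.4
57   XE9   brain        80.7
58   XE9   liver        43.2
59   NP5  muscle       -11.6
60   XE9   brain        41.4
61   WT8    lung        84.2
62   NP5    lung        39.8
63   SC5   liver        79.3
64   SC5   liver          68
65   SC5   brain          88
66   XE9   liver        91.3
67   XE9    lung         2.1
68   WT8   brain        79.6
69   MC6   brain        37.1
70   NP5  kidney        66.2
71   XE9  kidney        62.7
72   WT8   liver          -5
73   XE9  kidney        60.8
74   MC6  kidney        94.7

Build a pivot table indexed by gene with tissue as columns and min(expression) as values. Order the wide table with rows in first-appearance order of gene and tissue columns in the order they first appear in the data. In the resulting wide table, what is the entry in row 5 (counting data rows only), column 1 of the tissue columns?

39.8

With rows in first-appearance order of gene, row 5 is gene=NP5. tissue columns in first-appearance order: lung, kidney, brain, liver, muscle; column 1 is lung.
Long rows with gene=NP5, tissue=lung: min(58, 76.7, 39.8) = 39.8.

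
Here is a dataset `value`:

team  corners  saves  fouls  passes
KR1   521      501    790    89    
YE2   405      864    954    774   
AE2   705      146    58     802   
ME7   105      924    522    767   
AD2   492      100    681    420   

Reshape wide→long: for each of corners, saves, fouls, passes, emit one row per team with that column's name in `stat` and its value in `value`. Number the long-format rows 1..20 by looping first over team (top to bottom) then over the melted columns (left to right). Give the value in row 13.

20 rows total (5 × 4). Row 13: index ⌊(13-1)/4⌋ = 3 into team → ME7; (13-1) mod 4 = 0 into the melted columns → corners.
So row 13 is (ME7, corners, 105); value = 105.

105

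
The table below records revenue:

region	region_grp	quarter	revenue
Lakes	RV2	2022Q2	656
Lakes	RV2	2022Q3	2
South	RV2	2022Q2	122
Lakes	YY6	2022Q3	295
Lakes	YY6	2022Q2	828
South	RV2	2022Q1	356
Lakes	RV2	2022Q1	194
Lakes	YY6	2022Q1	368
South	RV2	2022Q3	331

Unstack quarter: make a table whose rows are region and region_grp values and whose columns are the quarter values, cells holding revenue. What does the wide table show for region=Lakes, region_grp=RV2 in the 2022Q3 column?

Wide layout: rows indexed by region and region_grp, columns are the 3 distinct quarter values (2022Q2, 2022Q3, 2022Q1).
Cell (region=Lakes, region_grp=RV2, quarter=2022Q3) draws from the long row where region=Lakes, region_grp=RV2 and quarter=2022Q3, which has revenue=2.

2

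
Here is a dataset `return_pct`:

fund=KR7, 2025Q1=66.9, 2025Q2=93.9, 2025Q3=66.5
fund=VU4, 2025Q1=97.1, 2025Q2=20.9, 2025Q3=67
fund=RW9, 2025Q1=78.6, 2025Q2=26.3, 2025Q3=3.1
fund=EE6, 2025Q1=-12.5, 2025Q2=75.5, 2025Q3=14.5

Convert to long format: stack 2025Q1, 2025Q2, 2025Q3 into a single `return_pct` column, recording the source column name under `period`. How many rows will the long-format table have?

12

4 fund values × 3 melted columns = 12 rows.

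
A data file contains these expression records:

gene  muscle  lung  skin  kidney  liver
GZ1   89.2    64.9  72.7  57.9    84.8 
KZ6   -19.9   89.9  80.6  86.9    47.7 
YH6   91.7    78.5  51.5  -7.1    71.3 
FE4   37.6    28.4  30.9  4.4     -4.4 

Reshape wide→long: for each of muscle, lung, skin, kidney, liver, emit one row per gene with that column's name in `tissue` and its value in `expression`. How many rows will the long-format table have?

4 gene values × 5 melted columns = 20 rows.

20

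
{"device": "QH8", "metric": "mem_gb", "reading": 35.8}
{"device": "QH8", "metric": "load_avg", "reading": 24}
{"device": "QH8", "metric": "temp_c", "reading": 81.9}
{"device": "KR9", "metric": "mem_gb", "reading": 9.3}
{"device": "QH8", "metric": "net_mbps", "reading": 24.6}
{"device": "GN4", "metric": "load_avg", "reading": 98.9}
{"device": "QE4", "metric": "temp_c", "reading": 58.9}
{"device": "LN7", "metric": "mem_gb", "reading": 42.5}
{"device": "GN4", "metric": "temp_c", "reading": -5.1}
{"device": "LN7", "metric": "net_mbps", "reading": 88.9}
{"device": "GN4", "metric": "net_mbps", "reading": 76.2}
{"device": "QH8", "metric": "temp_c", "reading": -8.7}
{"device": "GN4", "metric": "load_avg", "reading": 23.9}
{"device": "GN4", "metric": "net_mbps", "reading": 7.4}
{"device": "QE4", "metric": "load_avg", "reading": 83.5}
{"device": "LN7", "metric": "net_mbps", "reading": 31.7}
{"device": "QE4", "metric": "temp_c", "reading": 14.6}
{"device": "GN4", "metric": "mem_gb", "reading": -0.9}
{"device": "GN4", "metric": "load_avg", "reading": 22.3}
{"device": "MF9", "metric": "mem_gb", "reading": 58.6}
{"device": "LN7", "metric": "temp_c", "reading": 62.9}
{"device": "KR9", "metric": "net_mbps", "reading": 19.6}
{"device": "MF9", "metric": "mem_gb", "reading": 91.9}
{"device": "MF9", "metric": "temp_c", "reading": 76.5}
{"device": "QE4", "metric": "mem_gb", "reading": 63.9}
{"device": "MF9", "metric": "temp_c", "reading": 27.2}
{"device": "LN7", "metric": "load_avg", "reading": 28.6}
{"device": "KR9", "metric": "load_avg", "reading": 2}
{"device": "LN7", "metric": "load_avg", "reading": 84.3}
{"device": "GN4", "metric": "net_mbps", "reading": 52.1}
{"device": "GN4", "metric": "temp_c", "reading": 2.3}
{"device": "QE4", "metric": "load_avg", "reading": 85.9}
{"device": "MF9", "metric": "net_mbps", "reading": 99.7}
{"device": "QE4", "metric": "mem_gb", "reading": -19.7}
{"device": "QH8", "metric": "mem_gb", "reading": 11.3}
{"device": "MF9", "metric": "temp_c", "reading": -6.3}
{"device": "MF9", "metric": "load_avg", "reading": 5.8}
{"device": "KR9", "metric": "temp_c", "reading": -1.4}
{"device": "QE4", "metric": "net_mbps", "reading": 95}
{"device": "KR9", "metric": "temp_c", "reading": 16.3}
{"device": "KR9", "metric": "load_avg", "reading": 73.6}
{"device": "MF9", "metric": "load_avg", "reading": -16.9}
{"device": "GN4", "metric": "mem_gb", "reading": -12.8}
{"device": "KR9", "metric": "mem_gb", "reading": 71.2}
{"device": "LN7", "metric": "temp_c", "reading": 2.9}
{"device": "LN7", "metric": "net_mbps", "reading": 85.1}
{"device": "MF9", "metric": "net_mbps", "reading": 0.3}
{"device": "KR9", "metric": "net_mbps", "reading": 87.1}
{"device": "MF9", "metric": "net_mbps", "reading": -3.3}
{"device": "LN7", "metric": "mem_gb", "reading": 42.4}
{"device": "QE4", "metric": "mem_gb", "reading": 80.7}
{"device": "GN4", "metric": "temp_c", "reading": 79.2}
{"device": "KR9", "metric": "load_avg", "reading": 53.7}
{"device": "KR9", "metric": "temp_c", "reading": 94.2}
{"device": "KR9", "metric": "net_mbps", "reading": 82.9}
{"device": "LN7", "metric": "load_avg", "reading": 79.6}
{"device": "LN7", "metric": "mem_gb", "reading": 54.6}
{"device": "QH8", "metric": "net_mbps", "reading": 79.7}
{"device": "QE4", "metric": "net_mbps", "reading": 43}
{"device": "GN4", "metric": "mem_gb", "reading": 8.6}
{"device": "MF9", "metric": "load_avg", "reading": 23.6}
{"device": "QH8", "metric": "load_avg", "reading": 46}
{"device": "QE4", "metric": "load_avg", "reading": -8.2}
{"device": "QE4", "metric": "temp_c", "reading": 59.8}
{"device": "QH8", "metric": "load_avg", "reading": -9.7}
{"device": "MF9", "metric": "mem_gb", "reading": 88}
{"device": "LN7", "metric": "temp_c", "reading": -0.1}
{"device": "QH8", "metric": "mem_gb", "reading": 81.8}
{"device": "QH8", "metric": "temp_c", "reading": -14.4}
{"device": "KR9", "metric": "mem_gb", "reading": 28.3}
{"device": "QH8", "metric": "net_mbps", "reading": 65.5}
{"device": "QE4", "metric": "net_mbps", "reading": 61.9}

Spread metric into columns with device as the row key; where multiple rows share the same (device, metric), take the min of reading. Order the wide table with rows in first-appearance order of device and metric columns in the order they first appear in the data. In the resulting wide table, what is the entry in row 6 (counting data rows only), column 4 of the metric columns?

With rows in first-appearance order of device, row 6 is device=MF9. metric columns in first-appearance order: mem_gb, load_avg, temp_c, net_mbps; column 4 is net_mbps.
Long rows with device=MF9, metric=net_mbps: min(99.7, 0.3, -3.3) = -3.3.

-3.3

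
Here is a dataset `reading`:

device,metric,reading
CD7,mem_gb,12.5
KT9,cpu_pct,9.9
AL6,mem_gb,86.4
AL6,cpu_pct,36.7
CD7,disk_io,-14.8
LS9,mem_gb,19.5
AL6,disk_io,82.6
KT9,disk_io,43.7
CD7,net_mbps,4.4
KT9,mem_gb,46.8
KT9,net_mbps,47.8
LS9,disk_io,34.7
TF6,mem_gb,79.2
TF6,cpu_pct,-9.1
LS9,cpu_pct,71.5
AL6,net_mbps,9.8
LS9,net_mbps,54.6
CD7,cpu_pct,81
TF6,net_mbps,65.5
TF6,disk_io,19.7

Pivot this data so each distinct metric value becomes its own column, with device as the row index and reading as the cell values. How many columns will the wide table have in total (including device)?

1 column for device plus 4 distinct metric values → 5 columns.

5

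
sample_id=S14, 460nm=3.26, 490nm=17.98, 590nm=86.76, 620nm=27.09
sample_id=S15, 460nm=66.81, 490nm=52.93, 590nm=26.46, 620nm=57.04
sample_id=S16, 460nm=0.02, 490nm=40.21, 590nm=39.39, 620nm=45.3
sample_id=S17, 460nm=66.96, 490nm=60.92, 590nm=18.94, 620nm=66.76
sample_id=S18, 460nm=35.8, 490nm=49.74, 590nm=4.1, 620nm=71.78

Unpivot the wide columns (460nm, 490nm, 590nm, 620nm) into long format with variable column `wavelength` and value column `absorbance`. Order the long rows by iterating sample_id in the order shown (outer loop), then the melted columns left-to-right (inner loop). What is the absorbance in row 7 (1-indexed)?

26.46

20 rows total (5 × 4). Row 7: index ⌊(7-1)/4⌋ = 1 into sample_id → S15; (7-1) mod 4 = 2 into the melted columns → 590nm.
So row 7 is (S15, 590nm, 26.46); absorbance = 26.46.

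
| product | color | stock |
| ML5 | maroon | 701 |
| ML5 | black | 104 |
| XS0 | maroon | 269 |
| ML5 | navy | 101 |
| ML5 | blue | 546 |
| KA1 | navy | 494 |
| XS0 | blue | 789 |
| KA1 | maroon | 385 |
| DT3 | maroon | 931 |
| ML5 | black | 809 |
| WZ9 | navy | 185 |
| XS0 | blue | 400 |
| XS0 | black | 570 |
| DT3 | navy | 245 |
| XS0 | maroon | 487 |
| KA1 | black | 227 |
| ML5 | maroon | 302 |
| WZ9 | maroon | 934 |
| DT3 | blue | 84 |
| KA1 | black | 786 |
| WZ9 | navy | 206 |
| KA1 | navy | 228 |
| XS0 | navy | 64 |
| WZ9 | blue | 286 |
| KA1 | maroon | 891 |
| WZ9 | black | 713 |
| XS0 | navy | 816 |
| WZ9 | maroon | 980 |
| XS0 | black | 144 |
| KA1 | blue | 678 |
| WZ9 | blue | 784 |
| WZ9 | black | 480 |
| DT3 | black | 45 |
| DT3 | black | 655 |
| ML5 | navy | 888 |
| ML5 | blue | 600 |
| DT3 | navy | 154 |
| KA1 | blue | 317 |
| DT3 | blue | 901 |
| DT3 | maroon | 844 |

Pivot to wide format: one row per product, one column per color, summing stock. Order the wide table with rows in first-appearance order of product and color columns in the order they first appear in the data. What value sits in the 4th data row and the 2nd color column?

With rows in first-appearance order of product, row 4 is product=DT3. color columns in first-appearance order: maroon, black, navy, blue; column 2 is black.
Long rows with product=DT3, color=black: 45 + 655 = 700.

700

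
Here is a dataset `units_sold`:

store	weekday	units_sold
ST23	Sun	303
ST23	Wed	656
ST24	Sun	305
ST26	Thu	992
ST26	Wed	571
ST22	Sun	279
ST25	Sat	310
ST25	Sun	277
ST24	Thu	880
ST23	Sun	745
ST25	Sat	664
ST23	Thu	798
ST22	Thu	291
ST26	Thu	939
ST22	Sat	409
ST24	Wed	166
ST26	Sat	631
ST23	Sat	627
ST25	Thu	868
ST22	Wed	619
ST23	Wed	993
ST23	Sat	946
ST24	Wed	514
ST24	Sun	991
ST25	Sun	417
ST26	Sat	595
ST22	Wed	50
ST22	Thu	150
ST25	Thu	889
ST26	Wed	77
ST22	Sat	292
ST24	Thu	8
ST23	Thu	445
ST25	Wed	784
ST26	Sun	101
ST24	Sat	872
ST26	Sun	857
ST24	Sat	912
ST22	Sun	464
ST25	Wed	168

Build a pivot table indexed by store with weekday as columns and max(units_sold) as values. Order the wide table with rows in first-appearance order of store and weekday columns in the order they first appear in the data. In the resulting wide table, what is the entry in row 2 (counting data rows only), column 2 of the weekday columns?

With rows in first-appearance order of store, row 2 is store=ST24. weekday columns in first-appearance order: Sun, Wed, Thu, Sat; column 2 is Wed.
Long rows with store=ST24, weekday=Wed: max(166, 514) = 514.

514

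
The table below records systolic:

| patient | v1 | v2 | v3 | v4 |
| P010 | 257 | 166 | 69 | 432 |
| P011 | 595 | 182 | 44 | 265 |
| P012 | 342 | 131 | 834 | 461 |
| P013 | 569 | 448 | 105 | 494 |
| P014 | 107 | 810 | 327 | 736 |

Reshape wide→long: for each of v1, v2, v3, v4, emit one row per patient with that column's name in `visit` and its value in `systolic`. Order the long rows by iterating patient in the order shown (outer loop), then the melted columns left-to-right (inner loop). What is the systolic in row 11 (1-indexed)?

834

20 rows total (5 × 4). Row 11: index ⌊(11-1)/4⌋ = 2 into patient → P012; (11-1) mod 4 = 2 into the melted columns → v3.
So row 11 is (P012, v3, 834); systolic = 834.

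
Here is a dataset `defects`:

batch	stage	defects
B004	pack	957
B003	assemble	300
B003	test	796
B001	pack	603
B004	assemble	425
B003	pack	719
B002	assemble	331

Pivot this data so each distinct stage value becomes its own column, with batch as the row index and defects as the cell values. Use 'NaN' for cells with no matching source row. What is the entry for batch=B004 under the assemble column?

The long row with batch=B004, stage=assemble has defects=425.

425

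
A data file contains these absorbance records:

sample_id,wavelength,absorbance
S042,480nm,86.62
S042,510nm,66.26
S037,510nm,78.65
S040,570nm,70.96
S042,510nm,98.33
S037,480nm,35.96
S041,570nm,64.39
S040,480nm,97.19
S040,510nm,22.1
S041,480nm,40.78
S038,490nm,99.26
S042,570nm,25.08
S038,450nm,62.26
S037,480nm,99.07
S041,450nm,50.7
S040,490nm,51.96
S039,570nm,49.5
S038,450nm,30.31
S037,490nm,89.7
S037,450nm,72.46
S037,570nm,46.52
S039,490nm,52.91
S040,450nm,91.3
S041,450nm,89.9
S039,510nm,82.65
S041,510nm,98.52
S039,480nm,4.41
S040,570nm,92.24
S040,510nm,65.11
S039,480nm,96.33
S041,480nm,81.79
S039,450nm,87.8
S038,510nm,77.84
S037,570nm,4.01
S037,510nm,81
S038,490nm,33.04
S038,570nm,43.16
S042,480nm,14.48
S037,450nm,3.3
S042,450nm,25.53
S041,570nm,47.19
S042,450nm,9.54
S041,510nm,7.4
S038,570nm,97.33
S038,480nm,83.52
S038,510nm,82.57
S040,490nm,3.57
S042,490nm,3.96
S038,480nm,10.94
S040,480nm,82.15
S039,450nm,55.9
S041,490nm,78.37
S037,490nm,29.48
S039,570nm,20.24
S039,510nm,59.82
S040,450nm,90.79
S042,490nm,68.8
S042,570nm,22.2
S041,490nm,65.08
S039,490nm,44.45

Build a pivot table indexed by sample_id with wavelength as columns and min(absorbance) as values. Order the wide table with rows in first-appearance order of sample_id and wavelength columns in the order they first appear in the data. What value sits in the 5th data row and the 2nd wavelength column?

With rows in first-appearance order of sample_id, row 5 is sample_id=S038. wavelength columns in first-appearance order: 480nm, 510nm, 570nm, 490nm, 450nm; column 2 is 510nm.
Long rows with sample_id=S038, wavelength=510nm: min(77.84, 82.57) = 77.84.

77.84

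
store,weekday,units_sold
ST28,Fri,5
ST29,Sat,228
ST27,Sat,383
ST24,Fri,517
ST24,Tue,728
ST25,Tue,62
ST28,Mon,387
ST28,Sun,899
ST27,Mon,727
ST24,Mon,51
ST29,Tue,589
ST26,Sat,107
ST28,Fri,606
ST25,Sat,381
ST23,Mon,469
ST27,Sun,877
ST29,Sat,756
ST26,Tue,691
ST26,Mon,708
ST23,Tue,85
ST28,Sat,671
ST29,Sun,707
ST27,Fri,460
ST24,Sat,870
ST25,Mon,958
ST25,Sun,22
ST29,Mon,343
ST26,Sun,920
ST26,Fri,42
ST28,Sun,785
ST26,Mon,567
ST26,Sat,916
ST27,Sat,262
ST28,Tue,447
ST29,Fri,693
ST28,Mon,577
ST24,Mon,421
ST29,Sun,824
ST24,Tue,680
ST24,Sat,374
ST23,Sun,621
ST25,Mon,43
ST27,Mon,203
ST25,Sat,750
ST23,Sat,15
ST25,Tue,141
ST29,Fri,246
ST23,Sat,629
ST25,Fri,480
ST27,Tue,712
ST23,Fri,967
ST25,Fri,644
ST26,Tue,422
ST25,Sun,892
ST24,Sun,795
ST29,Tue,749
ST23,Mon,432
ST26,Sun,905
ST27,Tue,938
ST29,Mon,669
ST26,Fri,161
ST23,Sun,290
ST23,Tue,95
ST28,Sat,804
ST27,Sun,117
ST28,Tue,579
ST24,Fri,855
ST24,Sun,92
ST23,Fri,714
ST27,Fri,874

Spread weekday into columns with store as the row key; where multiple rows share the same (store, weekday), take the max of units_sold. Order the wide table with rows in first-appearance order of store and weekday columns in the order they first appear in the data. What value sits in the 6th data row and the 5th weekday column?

With rows in first-appearance order of store, row 6 is store=ST26. weekday columns in first-appearance order: Fri, Sat, Tue, Mon, Sun; column 5 is Sun.
Long rows with store=ST26, weekday=Sun: max(920, 905) = 920.

920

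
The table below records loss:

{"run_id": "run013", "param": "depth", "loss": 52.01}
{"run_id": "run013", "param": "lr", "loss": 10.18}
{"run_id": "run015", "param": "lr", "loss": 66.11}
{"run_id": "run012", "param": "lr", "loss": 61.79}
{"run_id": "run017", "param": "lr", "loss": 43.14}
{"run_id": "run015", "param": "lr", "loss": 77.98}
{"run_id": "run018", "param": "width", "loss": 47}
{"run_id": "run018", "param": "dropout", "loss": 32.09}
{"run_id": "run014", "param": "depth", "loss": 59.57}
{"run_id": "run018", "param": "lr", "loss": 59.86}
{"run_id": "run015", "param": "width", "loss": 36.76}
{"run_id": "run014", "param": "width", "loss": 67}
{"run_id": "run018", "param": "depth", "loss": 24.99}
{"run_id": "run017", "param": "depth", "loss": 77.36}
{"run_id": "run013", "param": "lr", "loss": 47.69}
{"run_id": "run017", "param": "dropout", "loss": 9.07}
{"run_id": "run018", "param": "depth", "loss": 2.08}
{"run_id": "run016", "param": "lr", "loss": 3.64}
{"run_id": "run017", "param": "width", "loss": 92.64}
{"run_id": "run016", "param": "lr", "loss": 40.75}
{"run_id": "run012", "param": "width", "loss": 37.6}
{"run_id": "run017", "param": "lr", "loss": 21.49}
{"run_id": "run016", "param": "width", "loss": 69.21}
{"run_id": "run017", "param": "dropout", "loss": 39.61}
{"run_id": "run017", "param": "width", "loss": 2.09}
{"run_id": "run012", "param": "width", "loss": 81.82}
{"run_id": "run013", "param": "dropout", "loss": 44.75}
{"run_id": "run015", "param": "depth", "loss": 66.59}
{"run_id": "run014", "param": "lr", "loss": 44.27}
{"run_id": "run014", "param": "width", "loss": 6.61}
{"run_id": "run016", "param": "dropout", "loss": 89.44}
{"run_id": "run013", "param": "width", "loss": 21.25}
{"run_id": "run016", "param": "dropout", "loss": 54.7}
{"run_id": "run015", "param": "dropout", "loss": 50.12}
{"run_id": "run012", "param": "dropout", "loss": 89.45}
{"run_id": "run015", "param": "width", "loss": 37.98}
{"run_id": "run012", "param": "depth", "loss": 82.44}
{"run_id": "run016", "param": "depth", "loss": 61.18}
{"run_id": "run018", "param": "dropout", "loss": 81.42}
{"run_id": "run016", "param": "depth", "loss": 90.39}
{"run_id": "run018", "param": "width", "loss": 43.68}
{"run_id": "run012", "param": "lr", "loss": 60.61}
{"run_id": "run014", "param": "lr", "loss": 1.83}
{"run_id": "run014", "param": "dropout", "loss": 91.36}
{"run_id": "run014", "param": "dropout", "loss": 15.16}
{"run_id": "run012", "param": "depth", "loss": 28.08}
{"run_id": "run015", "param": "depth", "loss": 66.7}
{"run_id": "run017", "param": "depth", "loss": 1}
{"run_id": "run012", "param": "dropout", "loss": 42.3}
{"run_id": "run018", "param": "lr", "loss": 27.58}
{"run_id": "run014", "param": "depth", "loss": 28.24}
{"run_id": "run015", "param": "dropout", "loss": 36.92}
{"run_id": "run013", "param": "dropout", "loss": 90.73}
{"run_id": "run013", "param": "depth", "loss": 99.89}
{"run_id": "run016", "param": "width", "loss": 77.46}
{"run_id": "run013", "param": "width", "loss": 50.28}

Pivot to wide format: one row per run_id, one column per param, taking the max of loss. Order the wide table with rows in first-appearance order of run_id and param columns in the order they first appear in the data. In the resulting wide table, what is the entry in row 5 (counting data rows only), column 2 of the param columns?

59.86

With rows in first-appearance order of run_id, row 5 is run_id=run018. param columns in first-appearance order: depth, lr, width, dropout; column 2 is lr.
Long rows with run_id=run018, param=lr: max(59.86, 27.58) = 59.86.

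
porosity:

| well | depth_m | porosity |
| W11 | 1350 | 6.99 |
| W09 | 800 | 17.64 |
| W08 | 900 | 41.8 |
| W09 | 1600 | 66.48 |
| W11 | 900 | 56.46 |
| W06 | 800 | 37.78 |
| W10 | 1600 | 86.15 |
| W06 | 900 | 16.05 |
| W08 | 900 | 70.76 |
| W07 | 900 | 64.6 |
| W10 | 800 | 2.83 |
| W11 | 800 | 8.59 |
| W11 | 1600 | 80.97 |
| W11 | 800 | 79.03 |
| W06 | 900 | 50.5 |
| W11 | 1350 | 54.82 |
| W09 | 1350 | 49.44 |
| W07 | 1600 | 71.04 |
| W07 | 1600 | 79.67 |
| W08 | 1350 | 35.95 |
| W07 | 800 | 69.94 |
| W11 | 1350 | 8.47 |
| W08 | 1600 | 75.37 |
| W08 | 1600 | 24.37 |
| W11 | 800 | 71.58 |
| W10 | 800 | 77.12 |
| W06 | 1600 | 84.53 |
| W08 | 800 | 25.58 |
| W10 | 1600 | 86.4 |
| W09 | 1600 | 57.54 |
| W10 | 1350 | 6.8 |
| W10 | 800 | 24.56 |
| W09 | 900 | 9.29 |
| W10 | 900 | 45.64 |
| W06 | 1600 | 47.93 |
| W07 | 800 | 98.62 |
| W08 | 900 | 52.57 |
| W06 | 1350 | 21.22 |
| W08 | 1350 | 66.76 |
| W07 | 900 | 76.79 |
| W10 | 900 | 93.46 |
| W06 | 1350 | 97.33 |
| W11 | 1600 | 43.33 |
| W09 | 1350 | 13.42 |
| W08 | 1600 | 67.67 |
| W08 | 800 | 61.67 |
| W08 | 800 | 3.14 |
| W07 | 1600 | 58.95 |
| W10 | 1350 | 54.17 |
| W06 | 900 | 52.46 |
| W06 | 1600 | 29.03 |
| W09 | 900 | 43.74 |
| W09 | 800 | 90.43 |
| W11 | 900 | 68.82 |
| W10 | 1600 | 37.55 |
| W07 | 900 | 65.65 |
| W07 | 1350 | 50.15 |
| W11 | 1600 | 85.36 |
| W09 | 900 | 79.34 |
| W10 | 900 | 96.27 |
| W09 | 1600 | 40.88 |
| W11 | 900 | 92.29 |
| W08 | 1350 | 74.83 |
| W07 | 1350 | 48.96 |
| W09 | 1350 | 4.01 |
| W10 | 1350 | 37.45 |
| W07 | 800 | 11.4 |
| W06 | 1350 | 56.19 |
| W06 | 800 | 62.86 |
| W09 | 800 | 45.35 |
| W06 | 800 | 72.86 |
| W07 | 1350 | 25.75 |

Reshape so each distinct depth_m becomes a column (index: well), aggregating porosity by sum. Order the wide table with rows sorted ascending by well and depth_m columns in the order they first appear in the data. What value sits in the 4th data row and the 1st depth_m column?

With rows sorted ascending by well, row 4 is well=W09. depth_m columns in first-appearance order: 1350, 800, 900, 1600; column 1 is 1350.
Long rows with well=W09, depth_m=1350: 49.44 + 13.42 + 4.01 = 66.87.

66.87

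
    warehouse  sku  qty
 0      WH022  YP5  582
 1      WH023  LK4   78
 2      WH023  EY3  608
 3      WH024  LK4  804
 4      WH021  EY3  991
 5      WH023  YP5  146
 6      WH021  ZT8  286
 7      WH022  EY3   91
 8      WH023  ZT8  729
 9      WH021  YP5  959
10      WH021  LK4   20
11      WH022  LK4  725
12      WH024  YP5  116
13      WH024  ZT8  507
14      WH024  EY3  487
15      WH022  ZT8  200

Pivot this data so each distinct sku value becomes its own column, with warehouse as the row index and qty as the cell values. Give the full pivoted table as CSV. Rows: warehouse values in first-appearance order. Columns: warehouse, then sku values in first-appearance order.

Columns: warehouse plus the 4 distinct sku values (YP5, LK4, EY3, ZT8).
For example, row WH022 column YP5 takes qty=582 from the long row (WH022, YP5).

warehouse,YP5,LK4,EY3,ZT8
WH022,582,725,91,200
WH023,146,78,608,729
WH024,116,804,487,507
WH021,959,20,991,286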